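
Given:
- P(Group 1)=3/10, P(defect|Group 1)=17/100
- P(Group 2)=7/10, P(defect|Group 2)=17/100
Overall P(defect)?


P(B) = Σ P(B|Aᵢ)×P(Aᵢ)
  17/100×3/10 = 51/1000
  17/100×7/10 = 119/1000
Sum = 17/100

P(defect) = 17/100 ≈ 17.00%


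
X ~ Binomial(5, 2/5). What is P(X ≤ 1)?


P(X ≤ 1) = Σ P(X=i) for i=0..1
P(X=0) = 243/3125
P(X=1) = 162/625
Sum = 1053/3125

P(X ≤ 1) = 1053/3125 ≈ 33.70%


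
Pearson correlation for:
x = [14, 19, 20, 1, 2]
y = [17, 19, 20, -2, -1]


n=5, Σx=56, Σy=53, Σxy=995, Σx²=962, Σy²=1055
r = (5×995 - 56×53)/√((5×962 - 56²)(5×1055 - 53²))
= 2007/√(1674×2466) = 2007/√4128084 ≈ 2007/2031.7687 ≈ 0.9878

r ≈ 0.9878


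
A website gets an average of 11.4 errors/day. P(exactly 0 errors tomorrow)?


Poisson(λ=11.4): P(X=0) = e^(-λ)×λ^k/k!
= e^(-11.4) × 11.4^0 / 0!
≈ 1.119548484e-05 × 1 / 1 ≈ 0.000011

P(X=0) ≈ 0.000011 ≈ 0.00%


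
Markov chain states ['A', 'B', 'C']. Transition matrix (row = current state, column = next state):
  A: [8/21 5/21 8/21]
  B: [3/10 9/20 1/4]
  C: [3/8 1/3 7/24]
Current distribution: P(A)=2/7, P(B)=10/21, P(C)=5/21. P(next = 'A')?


P(next=A) = Σᵢ P(now=i)×P(i→A)
= 2/7×8/21 + 10/21×3/10 + 5/21×3/8
= 16/147 + 1/7 + 5/56 = 401/1176

P = 401/1176 ≈ 0.3410


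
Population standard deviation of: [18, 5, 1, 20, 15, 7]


Mean = 66/6 = 11
  (18-11)²=49
  (5-11)²=36
  (1-11)²=100
  (20-11)²=81
  (15-11)²=16
  (7-11)²=16
Σ(x-μ)² = 298
σ² = 298/6 = 149/3

σ = √(149/3) ≈ 7.0475


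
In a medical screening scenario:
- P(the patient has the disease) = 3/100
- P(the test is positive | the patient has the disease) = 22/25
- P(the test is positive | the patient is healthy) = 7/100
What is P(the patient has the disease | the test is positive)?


Using Bayes' theorem:
P(A|B) = P(B|A)·P(A) / P(B)

P(the test is positive) = 22/25 × 3/100 + 7/100 × 97/100
= 33/1250 + 679/10000 = 943/10000

P(the patient has the disease|the test is positive) = (33/1250) / (943/10000) = 264/943

P(the patient has the disease|the test is positive) = 264/943 ≈ 28.00%


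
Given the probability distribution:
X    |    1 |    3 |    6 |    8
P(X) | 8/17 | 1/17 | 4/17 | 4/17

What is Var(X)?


E[X] = 67/17
E[X²] = 417/17
Var(X) = E[X²] - (E[X])² = 417/17 - 4489/289 = 2600/289

Var(X) = 2600/289 ≈ 8.9965


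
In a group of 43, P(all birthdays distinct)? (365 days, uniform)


P(all different) = Π(365-i)/365 for i=0..42
= (365/365)×(364/365)×...×(323/365)
= 0.076077

P ≈ 0.0761 ≈ 7.61%


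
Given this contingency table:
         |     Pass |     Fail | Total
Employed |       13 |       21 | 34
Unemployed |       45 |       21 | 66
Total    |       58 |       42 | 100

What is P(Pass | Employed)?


P(Pass | Employed) = 13/(13+21) = 13/34

P(Pass|Employed) = 13/34 ≈ 38.24%


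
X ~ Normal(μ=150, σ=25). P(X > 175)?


z = (175-150)/25 = 1.0
P(X > 175) = 1 - P(Z ≤ 1.0) = 1 - 0.8413 = 0.1587

P(X > 175) ≈ 0.1587


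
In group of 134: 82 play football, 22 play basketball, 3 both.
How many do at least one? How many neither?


|A∪B| = 82+22-3 = 101
Neither = 134-101 = 33

At least one: 101; Neither: 33


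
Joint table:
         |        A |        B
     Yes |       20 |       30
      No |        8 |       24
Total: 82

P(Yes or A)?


P(Yes∨A) = P(Yes) + P(A) - P(Yes∧A)
= (50 + 28 - 20)/82 = 58/82 = 29/41

P = 29/41 ≈ 70.73%


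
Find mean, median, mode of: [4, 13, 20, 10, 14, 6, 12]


Sorted: [4, 6, 10, 12, 13, 14, 20]
Mean = 79/7
Median = 12
Freq: {4: 1, 13: 1, 20: 1, 10: 1, 14: 1, 6: 1, 12: 1}
Mode: No mode

Mean=79/7, Median=12, Mode=No mode


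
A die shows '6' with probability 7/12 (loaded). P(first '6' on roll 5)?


Geometric: P(X=5) = (1-p)^(k-1)×p = (5/12)^4×7/12 = 4375/248832

P(X=5) = 4375/248832 ≈ 1.76%


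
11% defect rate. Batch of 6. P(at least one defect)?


P(all good) = (89/100)^6 = 496981290961/1000000000000
P(≥1 defect) = 503018709039/1000000000000

P = 503018709039/1000000000000 ≈ 50.30%


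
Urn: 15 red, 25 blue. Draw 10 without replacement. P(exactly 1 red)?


Hypergeometric: C(15,1)×C(25,9)/C(40,10)
= 15×2042975/847660528 = 8625/238576

P(X=1) = 8625/238576 ≈ 3.62%


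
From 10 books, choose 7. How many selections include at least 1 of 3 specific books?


Complement: C(10,7) - C(7,7) = 120 - 1 = 119

119


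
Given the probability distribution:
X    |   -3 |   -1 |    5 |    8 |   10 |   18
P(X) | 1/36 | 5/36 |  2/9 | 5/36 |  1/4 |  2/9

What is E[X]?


E[X] = Σ x·P(X=x)
= (-3)×(1/36) + (-1)×(5/36) + (5)×(2/9) + (8)×(5/36) + (10)×(1/4) + (18)×(2/9)
= 17/2

E[X] = 17/2


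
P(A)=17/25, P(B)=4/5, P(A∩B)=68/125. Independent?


P(A)×P(B) = 68/125
P(A∩B) = 68/125
Equal ✓ → Independent

Yes, independent


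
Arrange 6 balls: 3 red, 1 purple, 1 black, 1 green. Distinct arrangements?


6!/(3!×1!×1!×1!) = 120

120


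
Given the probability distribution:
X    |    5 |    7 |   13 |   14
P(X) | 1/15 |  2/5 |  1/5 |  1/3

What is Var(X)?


E[X] = 52/5
E[X²] = 602/5
Var(X) = E[X²] - (E[X])² = 602/5 - 2704/25 = 306/25

Var(X) = 306/25 ≈ 12.2400


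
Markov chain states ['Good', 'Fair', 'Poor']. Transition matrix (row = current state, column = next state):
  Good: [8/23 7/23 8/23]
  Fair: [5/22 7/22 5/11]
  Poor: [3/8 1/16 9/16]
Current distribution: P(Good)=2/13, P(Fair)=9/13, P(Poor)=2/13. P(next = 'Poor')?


P(next=Poor) = Σᵢ P(now=i)×P(i→Poor)
= 2/13×8/23 + 9/13×5/11 + 2/13×9/16
= 16/299 + 45/143 + 9/104 = 11965/26312

P = 11965/26312 ≈ 0.4547


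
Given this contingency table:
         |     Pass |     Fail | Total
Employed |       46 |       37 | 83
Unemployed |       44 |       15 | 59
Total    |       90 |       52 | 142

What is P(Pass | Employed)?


P(Pass | Employed) = 46/(46+37) = 46/83

P(Pass|Employed) = 46/83 ≈ 55.42%


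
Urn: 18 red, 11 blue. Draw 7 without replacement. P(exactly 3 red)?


Hypergeometric: C(18,3)×C(11,4)/C(29,7)
= 816×330/1560780 = 1496/8671

P(X=3) = 1496/8671 ≈ 17.25%


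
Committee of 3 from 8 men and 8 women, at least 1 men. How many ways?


Count by #men:
  1M,2W: C(8,1)×C(8,2)=224
  2M,1W: C(8,2)×C(8,1)=224
  3M,0W: C(8,3)×C(8,0)=56
Total = 504

504


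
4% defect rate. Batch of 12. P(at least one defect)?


P(all good) = (24/25)^12 = 36520347436056576/59604644775390625
P(≥1 defect) = 23084297339334049/59604644775390625

P = 23084297339334049/59604644775390625 ≈ 38.73%


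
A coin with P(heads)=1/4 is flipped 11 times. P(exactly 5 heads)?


Binomial: P(X=5) = C(11,5)×p^5×(1-p)^6
= 462 × 1/1024 × 729/4096 = 168399/2097152

P(X=5) = 168399/2097152 ≈ 8.03%


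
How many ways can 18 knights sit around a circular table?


Circular arrangements of 18 distinct objects: fix one position to break rotational symmetry.
(n-1)! = 17! = 355687428096000

355687428096000


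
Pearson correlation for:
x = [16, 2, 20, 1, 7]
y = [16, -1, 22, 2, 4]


n=5, Σx=46, Σy=43, Σxy=724, Σx²=710, Σy²=761
r = (5×724 - 46×43)/√((5×710 - 46²)(5×761 - 43²))
= 1642/√(1434×1956) = 1642/√2804904 ≈ 1642/1674.7848 ≈ 0.9804

r ≈ 0.9804


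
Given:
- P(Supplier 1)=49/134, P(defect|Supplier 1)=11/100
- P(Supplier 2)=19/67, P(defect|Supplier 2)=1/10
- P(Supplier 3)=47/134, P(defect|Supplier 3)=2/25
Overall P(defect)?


P(B) = Σ P(B|Aᵢ)×P(Aᵢ)
  11/100×49/134 = 539/13400
  1/10×19/67 = 19/670
  2/25×47/134 = 47/1675
Sum = 259/2680

P(defect) = 259/2680 ≈ 9.66%


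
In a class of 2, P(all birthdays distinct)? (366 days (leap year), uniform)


P(all different) = Π(366-i)/366 for i=0..1
= (366/366)×(365/366)×...×(365/366)
= 0.997268

P ≈ 0.9973 ≈ 99.73%


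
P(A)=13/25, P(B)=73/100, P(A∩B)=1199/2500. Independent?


P(A)×P(B) = 949/2500
P(A∩B) = 1199/2500
Not equal → NOT independent

No, not independent


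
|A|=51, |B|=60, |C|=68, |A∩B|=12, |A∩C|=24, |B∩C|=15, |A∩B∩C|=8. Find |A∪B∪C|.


|A∪B∪C| = 51+60+68-12-24-15+8 = 136

|A∪B∪C| = 136


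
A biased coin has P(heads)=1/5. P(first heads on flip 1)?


Geometric: P(X=1) = (1-p)^(k-1)×p = (4/5)^0×1/5 = 1/5

P(X=1) = 1/5 ≈ 20.00%


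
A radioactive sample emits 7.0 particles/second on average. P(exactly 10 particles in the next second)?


Poisson(λ=7.0): P(X=10) = e^(-λ)×λ^k/k!
= e^(-7.0) × 7.0^10 / 10!
≈ 0.0009118819656 × 282475249 / 3628800 ≈ 0.070983

P(X=10) ≈ 0.070983 ≈ 7.10%


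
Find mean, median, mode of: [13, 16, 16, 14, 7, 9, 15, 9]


Sorted: [7, 9, 9, 13, 14, 15, 16, 16]
Mean = 99/8
Median = 27/2
Freq: {13: 1, 16: 2, 14: 1, 7: 1, 9: 2, 15: 1}
Mode: [9, 16]

Mean=99/8, Median=27/2, Mode=[9, 16]


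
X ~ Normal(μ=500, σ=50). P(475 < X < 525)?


z₁=(475-500)/50=-0.5, z₂=(525-500)/50=0.5
P = Φ(0.5) - Φ(-0.5) = 0.691462 - 0.308538 = 0.382924 ≈ 0.3829

P(475 < X < 525) ≈ 0.3829


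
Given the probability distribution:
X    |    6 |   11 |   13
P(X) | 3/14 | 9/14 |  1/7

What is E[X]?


E[X] = Σ x·P(X=x)
= (6)×(3/14) + (11)×(9/14) + (13)×(1/7)
= 143/14

E[X] = 143/14


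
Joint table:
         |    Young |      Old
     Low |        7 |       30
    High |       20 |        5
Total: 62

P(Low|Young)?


P(Low|Young) = 7/(7+20) = 7/27

P = 7/27 ≈ 25.93%


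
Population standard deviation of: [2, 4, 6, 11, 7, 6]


Mean = 36/6 = 6
  (2-6)²=16
  (4-6)²=4
  (6-6)²=0
  (11-6)²=25
  (7-6)²=1
  (6-6)²=0
Σ(x-μ)² = 46
σ² = 46/6 = 23/3

σ = √(23/3) ≈ 2.7689


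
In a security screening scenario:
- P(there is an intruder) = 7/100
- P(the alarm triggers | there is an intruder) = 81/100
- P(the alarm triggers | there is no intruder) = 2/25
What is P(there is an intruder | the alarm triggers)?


Using Bayes' theorem:
P(A|B) = P(B|A)·P(A) / P(B)

P(the alarm triggers) = 81/100 × 7/100 + 2/25 × 93/100
= 567/10000 + 93/1250 = 1311/10000

P(there is an intruder|the alarm triggers) = (567/10000) / (1311/10000) = 189/437

P(there is an intruder|the alarm triggers) = 189/437 ≈ 43.25%


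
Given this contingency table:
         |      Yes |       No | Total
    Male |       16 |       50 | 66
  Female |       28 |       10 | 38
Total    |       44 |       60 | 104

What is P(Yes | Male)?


P(Yes | Male) = 16/(16+50) = 16/66 = 8/33

P(Yes|Male) = 8/33 ≈ 24.24%


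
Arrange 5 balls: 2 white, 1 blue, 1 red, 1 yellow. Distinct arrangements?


5!/(2!×1!×1!×1!) = 60

60


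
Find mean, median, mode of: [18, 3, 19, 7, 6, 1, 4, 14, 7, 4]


Sorted: [1, 3, 4, 4, 6, 7, 7, 14, 18, 19]
Mean = 83/10
Median = 13/2
Freq: {18: 1, 3: 1, 19: 1, 7: 2, 6: 1, 1: 1, 4: 2, 14: 1}
Mode: [4, 7]

Mean=83/10, Median=13/2, Mode=[4, 7]


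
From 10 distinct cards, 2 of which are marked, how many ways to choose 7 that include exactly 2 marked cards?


Choose 2 of the 2 marked cards and 5 of the other 8 cards:
C(2,2)×C(8,5) = 1×56 = 56

56


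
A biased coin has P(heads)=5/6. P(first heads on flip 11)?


Geometric: P(X=11) = (1-p)^(k-1)×p = (1/6)^10×5/6 = 5/362797056

P(X=11) = 5/362797056 ≈ 0.00%


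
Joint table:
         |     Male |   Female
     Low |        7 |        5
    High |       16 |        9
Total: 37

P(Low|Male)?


P(Low|Male) = 7/(7+16) = 7/23

P = 7/23 ≈ 30.43%


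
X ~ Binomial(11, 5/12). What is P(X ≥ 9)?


P(X ≥ 9) = Σ P(X=i) for i=9..11
P(X=9) = 5263671875/743008370688
P(X=10) = 751953125/743008370688
P(X=11) = 48828125/743008370688
Sum = 224609375/27518828544

P(X ≥ 9) = 224609375/27518828544 ≈ 0.82%


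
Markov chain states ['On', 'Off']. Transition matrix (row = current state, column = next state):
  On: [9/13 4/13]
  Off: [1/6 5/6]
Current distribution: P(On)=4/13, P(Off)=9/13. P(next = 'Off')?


P(next=Off) = Σᵢ P(now=i)×P(i→Off)
= 4/13×4/13 + 9/13×5/6
= 16/169 + 15/26 = 227/338

P = 227/338 ≈ 0.6716


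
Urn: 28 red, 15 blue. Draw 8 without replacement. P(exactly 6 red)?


Hypergeometric: C(28,6)×C(15,2)/C(43,8)
= 376740×105/145008513 = 338100/1239389

P(X=6) = 338100/1239389 ≈ 27.28%


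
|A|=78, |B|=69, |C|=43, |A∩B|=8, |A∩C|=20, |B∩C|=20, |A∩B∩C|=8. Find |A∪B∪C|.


|A∪B∪C| = 78+69+43-8-20-20+8 = 150

|A∪B∪C| = 150


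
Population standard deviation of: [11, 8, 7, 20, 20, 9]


Mean = 75/6 = 25/2
  (11-25/2)²=9/4
  (8-25/2)²=81/4
  (7-25/2)²=121/4
  (20-25/2)²=225/4
  (20-25/2)²=225/4
  (9-25/2)²=49/4
Σ(x-μ)² = 355/2
σ² = (355/2)/6 = 355/12

σ = √(355/12) ≈ 5.4391


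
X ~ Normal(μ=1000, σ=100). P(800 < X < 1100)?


z₁=(800-1000)/100=-2.0, z₂=(1100-1000)/100=1.0
P = Φ(1.0) - Φ(-2.0) = 0.841345 - 0.022750 = 0.818595 ≈ 0.8186

P(800 < X < 1100) ≈ 0.8186


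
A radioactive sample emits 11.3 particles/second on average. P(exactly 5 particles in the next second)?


Poisson(λ=11.3): P(X=5) = e^(-λ)×λ^k/k!
= e^(-11.3) × 11.3^5 / 5!
≈ 1.237292426e-05 × 184243.51793 / 120 ≈ 0.018997

P(X=5) ≈ 0.018997 ≈ 1.90%


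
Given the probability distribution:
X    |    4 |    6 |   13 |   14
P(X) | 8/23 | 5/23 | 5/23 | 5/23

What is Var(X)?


E[X] = 197/23
E[X²] = 2133/23
Var(X) = E[X²] - (E[X])² = 2133/23 - 38809/529 = 10250/529

Var(X) = 10250/529 ≈ 19.3762


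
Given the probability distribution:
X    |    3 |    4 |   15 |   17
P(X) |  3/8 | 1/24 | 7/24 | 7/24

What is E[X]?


E[X] = Σ x·P(X=x)
= (3)×(3/8) + (4)×(1/24) + (15)×(7/24) + (17)×(7/24)
= 85/8

E[X] = 85/8


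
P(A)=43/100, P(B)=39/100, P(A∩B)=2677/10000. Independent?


P(A)×P(B) = 1677/10000
P(A∩B) = 2677/10000
Not equal → NOT independent

No, not independent


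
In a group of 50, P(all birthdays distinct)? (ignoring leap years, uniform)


P(all different) = Π(365-i)/365 for i=0..49
= (365/365)×(364/365)×...×(316/365)
= 0.029626

P ≈ 0.0296 ≈ 2.96%


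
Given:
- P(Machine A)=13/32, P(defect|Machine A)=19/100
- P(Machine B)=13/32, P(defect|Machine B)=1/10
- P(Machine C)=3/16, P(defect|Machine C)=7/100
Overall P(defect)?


P(B) = Σ P(B|Aᵢ)×P(Aᵢ)
  19/100×13/32 = 247/3200
  1/10×13/32 = 13/320
  7/100×3/16 = 21/1600
Sum = 419/3200

P(defect) = 419/3200 ≈ 13.09%


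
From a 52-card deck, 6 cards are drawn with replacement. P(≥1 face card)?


P(not a face card) = 40/52 = 10/13
P(none in 6 draws) = (10/13)^6 = 1000000/4826809
P(≥1 face card) = 1 - 1000000/4826809 = 3826809/4826809

P = 3826809/4826809 ≈ 79.28%


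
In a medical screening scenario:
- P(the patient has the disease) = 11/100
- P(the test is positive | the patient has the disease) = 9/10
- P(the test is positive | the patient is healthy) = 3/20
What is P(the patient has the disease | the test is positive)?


Using Bayes' theorem:
P(A|B) = P(B|A)·P(A) / P(B)

P(the test is positive) = 9/10 × 11/100 + 3/20 × 89/100
= 99/1000 + 267/2000 = 93/400

P(the patient has the disease|the test is positive) = (99/1000) / (93/400) = 66/155

P(the patient has the disease|the test is positive) = 66/155 ≈ 42.58%


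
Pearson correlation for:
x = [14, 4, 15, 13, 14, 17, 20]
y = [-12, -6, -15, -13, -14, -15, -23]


n=7, Σx=97, Σy=-98, Σxy=-1497, Σx²=1491, Σy²=1524
r = (7×(-1497) - 97×(-98))/√((7×1491 - 97²)(7×1524 - (-98)²))
= -973/√(1028×1064) = -973/√1093792 ≈ -973/1045.8451 ≈ -0.9303

r ≈ -0.9303


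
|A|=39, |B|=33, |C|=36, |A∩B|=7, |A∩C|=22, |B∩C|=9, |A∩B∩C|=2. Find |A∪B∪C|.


|A∪B∪C| = 39+33+36-7-22-9+2 = 72

|A∪B∪C| = 72


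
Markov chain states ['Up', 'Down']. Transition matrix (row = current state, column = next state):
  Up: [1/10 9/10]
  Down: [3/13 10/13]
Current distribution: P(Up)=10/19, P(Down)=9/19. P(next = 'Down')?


P(next=Down) = Σᵢ P(now=i)×P(i→Down)
= 10/19×9/10 + 9/19×10/13
= 9/19 + 90/247 = 207/247

P = 207/247 ≈ 0.8381


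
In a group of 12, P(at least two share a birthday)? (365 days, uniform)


P(all different) = Π(365-i)/365 for i=0..11
= 0.832975
P(match) = 1 - 0.832975 = 0.167025

P ≈ 0.1670 ≈ 16.70%


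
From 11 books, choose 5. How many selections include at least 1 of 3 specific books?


Complement: C(11,5) - C(8,5) = 462 - 56 = 406

406


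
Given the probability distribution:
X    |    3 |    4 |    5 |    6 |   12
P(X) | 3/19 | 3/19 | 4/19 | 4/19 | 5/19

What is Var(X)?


E[X] = 125/19
E[X²] = 1039/19
Var(X) = E[X²] - (E[X])² = 1039/19 - 15625/361 = 4116/361

Var(X) = 4116/361 ≈ 11.4017


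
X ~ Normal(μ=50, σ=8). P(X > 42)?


z = (42-50)/8 = -1.0
P(X > 42) = 1 - P(Z ≤ -1.0) = 1 - 0.1587 = 0.8413

P(X > 42) ≈ 0.8413


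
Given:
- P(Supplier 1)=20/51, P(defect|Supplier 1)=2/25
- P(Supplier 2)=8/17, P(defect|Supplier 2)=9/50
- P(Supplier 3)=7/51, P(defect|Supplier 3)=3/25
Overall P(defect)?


P(B) = Σ P(B|Aᵢ)×P(Aᵢ)
  2/25×20/51 = 8/255
  9/50×8/17 = 36/425
  3/25×7/51 = 7/425
Sum = 169/1275

P(defect) = 169/1275 ≈ 13.25%


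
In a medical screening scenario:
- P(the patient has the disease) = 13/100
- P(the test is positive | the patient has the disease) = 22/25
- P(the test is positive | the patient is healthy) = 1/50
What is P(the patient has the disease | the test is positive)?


Using Bayes' theorem:
P(A|B) = P(B|A)·P(A) / P(B)

P(the test is positive) = 22/25 × 13/100 + 1/50 × 87/100
= 143/1250 + 87/5000 = 659/5000

P(the patient has the disease|the test is positive) = (143/1250) / (659/5000) = 572/659

P(the patient has the disease|the test is positive) = 572/659 ≈ 86.80%


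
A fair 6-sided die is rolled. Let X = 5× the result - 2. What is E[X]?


E[die] = (1+6)/2 = 7/2
E[X] = 5×7/2 - 2 = 31/2

E[X] = 31/2


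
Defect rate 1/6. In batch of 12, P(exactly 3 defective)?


Binomial: P(X=3) = C(12,3)×p^3×(1-p)^9
= 220 × 1/216 × 1953125/10077696 = 107421875/544195584

P(X=3) = 107421875/544195584 ≈ 19.74%


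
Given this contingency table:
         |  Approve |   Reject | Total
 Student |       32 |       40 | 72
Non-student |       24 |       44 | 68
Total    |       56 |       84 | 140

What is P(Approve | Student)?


P(Approve | Student) = 32/(32+40) = 32/72 = 4/9

P(Approve|Student) = 4/9 ≈ 44.44%


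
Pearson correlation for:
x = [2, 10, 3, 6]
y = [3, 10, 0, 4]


n=4, Σx=21, Σy=17, Σxy=130, Σx²=149, Σy²=125
r = (4×130 - 21×17)/√((4×149 - 21²)(4×125 - 17²))
= 163/√(155×211) = 163/√32705 ≈ 163/180.8452 ≈ 0.9013

r ≈ 0.9013


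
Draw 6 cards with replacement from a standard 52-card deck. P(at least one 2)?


P(not a 2) = 48/52 = 12/13
P(none in 6 draws) = (12/13)^6 = 2985984/4826809
P(≥1 2) = 1 - 2985984/4826809 = 1840825/4826809

P = 1840825/4826809 ≈ 38.14%


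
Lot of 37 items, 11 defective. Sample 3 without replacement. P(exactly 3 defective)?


Hypergeometric: C(11,3)×C(26,0)/C(37,3)
= 165×1/7770 = 11/518

P(X=3) = 11/518 ≈ 2.12%


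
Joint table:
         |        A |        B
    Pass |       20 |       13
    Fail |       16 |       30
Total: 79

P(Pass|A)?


P(Pass|A) = 20/(20+16) = 20/36 = 5/9

P = 5/9 ≈ 55.56%


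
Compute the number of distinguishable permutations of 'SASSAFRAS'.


Letters: 9, freq: {'S': 4, 'A': 3, 'F': 1, 'R': 1}
9!/(4!×3!×1!×1!) = 362880/144 = 2520

2520


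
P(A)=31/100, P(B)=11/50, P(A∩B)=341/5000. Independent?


P(A)×P(B) = 341/5000
P(A∩B) = 341/5000
Equal ✓ → Independent

Yes, independent


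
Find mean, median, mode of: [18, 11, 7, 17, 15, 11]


Sorted: [7, 11, 11, 15, 17, 18]
Mean = 79/6
Median = 13
Freq: {18: 1, 11: 2, 7: 1, 17: 1, 15: 1}
Mode: [11]

Mean=79/6, Median=13, Mode=11


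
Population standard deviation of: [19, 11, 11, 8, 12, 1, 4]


Mean = 66/7
  (19-66/7)²=4489/49
  (11-66/7)²=121/49
  (11-66/7)²=121/49
  (8-66/7)²=100/49
  (12-66/7)²=324/49
  (1-66/7)²=3481/49
  (4-66/7)²=1444/49
Σ(x-μ)² = 1440/7
σ² = (1440/7)/7 = 1440/49

σ = √(1440/49) ≈ 5.4210


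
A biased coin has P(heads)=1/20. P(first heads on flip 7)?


Geometric: P(X=7) = (1-p)^(k-1)×p = (19/20)^6×1/20 = 47045881/1280000000

P(X=7) = 47045881/1280000000 ≈ 3.68%


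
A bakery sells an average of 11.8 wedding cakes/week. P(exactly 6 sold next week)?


Poisson(λ=11.8): P(X=6) = e^(-λ)×λ^k/k!
= e^(-11.8) × 11.8^6 / 6!
≈ 7.504557915e-06 × 2699554.15302 / 720 ≈ 0.028137

P(X=6) ≈ 0.028137 ≈ 2.81%


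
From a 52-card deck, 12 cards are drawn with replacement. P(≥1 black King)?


P(not a black King) = 50/52 = 25/26
P(none in 12 draws) = (25/26)^12 = 59604644775390625/95428956661682176
P(≥1 black King) = 1 - 59604644775390625/95428956661682176 = 35824311886291551/95428956661682176

P = 35824311886291551/95428956661682176 ≈ 37.54%


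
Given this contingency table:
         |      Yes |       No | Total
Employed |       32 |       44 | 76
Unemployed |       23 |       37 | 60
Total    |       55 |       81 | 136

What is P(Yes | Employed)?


P(Yes | Employed) = 32/(32+44) = 32/76 = 8/19

P(Yes|Employed) = 8/19 ≈ 42.11%


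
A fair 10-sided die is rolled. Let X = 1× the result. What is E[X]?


E[die] = (1+10)/2 = 11/2
E[X] = 1 × 11/2 = 11/2

E[X] = 11/2


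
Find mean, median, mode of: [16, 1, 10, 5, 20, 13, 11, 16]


Sorted: [1, 5, 10, 11, 13, 16, 16, 20]
Mean = 92/8 = 23/2
Median = 12
Freq: {16: 2, 1: 1, 10: 1, 5: 1, 20: 1, 13: 1, 11: 1}
Mode: [16]

Mean=23/2, Median=12, Mode=16


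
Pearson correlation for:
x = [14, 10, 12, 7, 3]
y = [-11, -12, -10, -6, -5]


n=5, Σx=46, Σy=-44, Σxy=-451, Σx²=498, Σy²=426
r = (5×(-451) - 46×(-44))/√((5×498 - 46²)(5×426 - (-44)²))
= -231/√(374×194) = -231/√72556 ≈ -231/269.3622 ≈ -0.8576

r ≈ -0.8576


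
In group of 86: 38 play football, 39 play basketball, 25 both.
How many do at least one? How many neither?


|A∪B| = 38+39-25 = 52
Neither = 86-52 = 34

At least one: 52; Neither: 34


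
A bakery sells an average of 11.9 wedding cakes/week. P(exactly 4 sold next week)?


Poisson(λ=11.9): P(X=4) = e^(-λ)×λ^k/k!
= e^(-11.9) × 11.9^4 / 4!
≈ 6.790404807e-06 × 20053.3921 / 24 ≈ 0.005674

P(X=4) ≈ 0.005674 ≈ 0.57%


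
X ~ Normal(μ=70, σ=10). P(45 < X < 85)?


z₁=(45-70)/10=-2.5, z₂=(85-70)/10=1.5
P = Φ(1.5) - Φ(-2.5) = 0.933193 - 0.006210 = 0.926983 ≈ 0.9270

P(45 < X < 85) ≈ 0.9270


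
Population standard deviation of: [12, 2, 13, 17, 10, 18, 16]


Mean = 88/7
  (12-88/7)²=16/49
  (2-88/7)²=5476/49
  (13-88/7)²=9/49
  (17-88/7)²=961/49
  (10-88/7)²=324/49
  (18-88/7)²=1444/49
  (16-88/7)²=576/49
Σ(x-μ)² = 1258/7
σ² = (1258/7)/7 = 1258/49

σ = √(1258/49) ≈ 5.0669


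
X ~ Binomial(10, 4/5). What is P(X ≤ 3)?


P(X ≤ 3) = Σ P(X=i) for i=0..3
P(X=0) = 1/9765625
P(X=1) = 8/1953125
P(X=2) = 144/1953125
P(X=3) = 1536/1953125
Sum = 8441/9765625

P(X ≤ 3) = 8441/9765625 ≈ 0.09%


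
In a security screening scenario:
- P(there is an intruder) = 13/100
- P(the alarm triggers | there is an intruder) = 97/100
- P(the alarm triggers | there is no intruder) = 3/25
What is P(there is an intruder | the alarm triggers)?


Using Bayes' theorem:
P(A|B) = P(B|A)·P(A) / P(B)

P(the alarm triggers) = 97/100 × 13/100 + 3/25 × 87/100
= 1261/10000 + 261/2500 = 461/2000

P(there is an intruder|the alarm triggers) = (1261/10000) / (461/2000) = 1261/2305

P(there is an intruder|the alarm triggers) = 1261/2305 ≈ 54.71%


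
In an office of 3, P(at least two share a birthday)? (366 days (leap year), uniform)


P(all different) = Π(366-i)/366 for i=0..2
= 0.991818
P(match) = 1 - 0.991818 = 0.008182

P ≈ 0.0082 ≈ 0.82%


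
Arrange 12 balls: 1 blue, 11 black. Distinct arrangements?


12!/(1!×11!) = 12

12


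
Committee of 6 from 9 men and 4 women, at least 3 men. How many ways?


Count by #men:
  3M,3W: C(9,3)×C(4,3)=336
  4M,2W: C(9,4)×C(4,2)=756
  5M,1W: C(9,5)×C(4,1)=504
  6M,0W: C(9,6)×C(4,0)=84
Total = 1680

1680


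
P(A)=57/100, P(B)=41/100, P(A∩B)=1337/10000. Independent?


P(A)×P(B) = 2337/10000
P(A∩B) = 1337/10000
Not equal → NOT independent

No, not independent


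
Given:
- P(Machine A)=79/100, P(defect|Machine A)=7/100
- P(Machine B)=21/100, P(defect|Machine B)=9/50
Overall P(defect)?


P(B) = Σ P(B|Aᵢ)×P(Aᵢ)
  7/100×79/100 = 553/10000
  9/50×21/100 = 189/5000
Sum = 931/10000

P(defect) = 931/10000 ≈ 9.31%


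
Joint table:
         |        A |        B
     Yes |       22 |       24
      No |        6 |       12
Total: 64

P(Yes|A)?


P(Yes|A) = 22/(22+6) = 22/28 = 11/14

P = 11/14 ≈ 78.57%


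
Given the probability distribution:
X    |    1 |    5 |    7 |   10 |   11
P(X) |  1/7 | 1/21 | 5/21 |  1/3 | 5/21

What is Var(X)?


E[X] = 8
E[X²] = 526/7
Var(X) = E[X²] - (E[X])² = 526/7 - 64 = 78/7

Var(X) = 78/7 ≈ 11.1429


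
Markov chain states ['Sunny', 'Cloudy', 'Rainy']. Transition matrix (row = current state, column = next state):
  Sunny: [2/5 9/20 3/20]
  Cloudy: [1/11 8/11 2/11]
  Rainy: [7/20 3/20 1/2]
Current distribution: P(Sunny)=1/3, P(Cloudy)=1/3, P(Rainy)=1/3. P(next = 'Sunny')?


P(next=Sunny) = Σᵢ P(now=i)×P(i→Sunny)
= 1/3×2/5 + 1/3×1/11 + 1/3×7/20
= 2/15 + 1/33 + 7/60 = 37/132

P = 37/132 ≈ 0.2803


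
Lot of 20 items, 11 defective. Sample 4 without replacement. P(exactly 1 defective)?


Hypergeometric: C(11,1)×C(9,3)/C(20,4)
= 11×84/4845 = 308/1615

P(X=1) = 308/1615 ≈ 19.07%


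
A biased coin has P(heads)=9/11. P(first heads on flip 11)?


Geometric: P(X=11) = (1-p)^(k-1)×p = (2/11)^10×9/11 = 9216/285311670611

P(X=11) = 9216/285311670611 ≈ 0.00%


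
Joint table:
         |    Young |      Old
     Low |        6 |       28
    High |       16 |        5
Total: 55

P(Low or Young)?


P(Low∨Young) = P(Low) + P(Young) - P(Low∧Young)
= (34 + 22 - 6)/55 = 50/55 = 10/11

P = 10/11 ≈ 90.91%


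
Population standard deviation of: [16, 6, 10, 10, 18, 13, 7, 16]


Mean = 96/8 = 12
  (16-12)²=16
  (6-12)²=36
  (10-12)²=4
  (10-12)²=4
  (18-12)²=36
  (13-12)²=1
  (7-12)²=25
  (16-12)²=16
Σ(x-μ)² = 138
σ² = 138/8 = 69/4

σ = √(69/4) ≈ 4.1533


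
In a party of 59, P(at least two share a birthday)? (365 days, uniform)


P(all different) = Π(365-i)/365 for i=0..58
= 0.007011
P(match) = 1 - 0.007011 = 0.992989

P ≈ 0.9930 ≈ 99.30%


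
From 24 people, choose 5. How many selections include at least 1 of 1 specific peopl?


Complement: C(24,5) - C(23,5) = 42504 - 33649 = 8855

8855


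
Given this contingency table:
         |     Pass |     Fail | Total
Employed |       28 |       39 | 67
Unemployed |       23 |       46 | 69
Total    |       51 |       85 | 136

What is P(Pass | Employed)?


P(Pass | Employed) = 28/(28+39) = 28/67

P(Pass|Employed) = 28/67 ≈ 41.79%


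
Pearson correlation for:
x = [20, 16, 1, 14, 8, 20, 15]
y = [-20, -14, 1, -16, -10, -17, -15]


n=7, Σx=94, Σy=-91, Σxy=-1492, Σx²=1542, Σy²=1467
r = (7×(-1492) - 94×(-91))/√((7×1542 - 94²)(7×1467 - (-91)²))
= -1890/√(1958×1988) = -1890/√3892504 ≈ -1890/1972.9430 ≈ -0.9580

r ≈ -0.9580


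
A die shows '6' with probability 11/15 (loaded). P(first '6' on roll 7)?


Geometric: P(X=7) = (1-p)^(k-1)×p = (4/15)^6×11/15 = 45056/170859375

P(X=7) = 45056/170859375 ≈ 0.03%


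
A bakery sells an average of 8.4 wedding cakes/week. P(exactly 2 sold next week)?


Poisson(λ=8.4): P(X=2) = e^(-λ)×λ^k/k!
= e^(-8.4) × 8.4^2 / 2!
≈ 0.0002248673242 × 70.56 / 2 ≈ 0.007933

P(X=2) ≈ 0.007933 ≈ 0.79%


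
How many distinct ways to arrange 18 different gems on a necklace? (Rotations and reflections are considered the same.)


Free circular arrangements: rotations and reflections both identified.
(n-1)!/2 = 17!/2 = 355687428096000/2 = 177843714048000

177843714048000


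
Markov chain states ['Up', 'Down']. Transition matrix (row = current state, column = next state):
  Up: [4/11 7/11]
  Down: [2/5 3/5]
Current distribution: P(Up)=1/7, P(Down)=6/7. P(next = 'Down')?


P(next=Down) = Σᵢ P(now=i)×P(i→Down)
= 1/7×7/11 + 6/7×3/5
= 1/11 + 18/35 = 233/385

P = 233/385 ≈ 0.6052


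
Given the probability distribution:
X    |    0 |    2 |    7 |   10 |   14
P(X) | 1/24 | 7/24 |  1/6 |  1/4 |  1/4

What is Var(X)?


E[X] = 31/4
E[X²] = 250/3
Var(X) = E[X²] - (E[X])² = 250/3 - 961/16 = 1117/48

Var(X) = 1117/48 ≈ 23.2708


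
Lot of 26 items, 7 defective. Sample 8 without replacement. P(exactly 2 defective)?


Hypergeometric: C(7,2)×C(19,6)/C(26,8)
= 21×27132/1562275 = 29988/82225

P(X=2) = 29988/82225 ≈ 36.47%


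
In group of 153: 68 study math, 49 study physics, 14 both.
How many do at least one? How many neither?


|A∪B| = 68+49-14 = 103
Neither = 153-103 = 50

At least one: 103; Neither: 50


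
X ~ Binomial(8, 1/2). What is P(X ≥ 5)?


P(X ≥ 5) = Σ P(X=i) for i=5..8
P(X=5) = 7/32
P(X=6) = 7/64
P(X=7) = 1/32
P(X=8) = 1/256
Sum = 93/256

P(X ≥ 5) = 93/256 ≈ 36.33%


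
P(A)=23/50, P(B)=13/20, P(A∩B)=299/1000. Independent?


P(A)×P(B) = 299/1000
P(A∩B) = 299/1000
Equal ✓ → Independent

Yes, independent


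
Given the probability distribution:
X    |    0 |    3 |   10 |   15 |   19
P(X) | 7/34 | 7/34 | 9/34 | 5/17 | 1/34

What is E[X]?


E[X] = Σ x·P(X=x)
= (0)×(7/34) + (3)×(7/34) + (10)×(9/34) + (15)×(5/17) + (19)×(1/34)
= 140/17

E[X] = 140/17


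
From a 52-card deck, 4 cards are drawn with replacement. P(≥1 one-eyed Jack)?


P(not a one-eyed Jack) = 50/52 = 25/26
P(none in 4 draws) = (25/26)^4 = 390625/456976
P(≥1 one-eyed Jack) = 1 - 390625/456976 = 66351/456976

P = 66351/456976 ≈ 14.52%


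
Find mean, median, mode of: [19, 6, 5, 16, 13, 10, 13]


Sorted: [5, 6, 10, 13, 13, 16, 19]
Mean = 82/7
Median = 13
Freq: {19: 1, 6: 1, 5: 1, 16: 1, 13: 2, 10: 1}
Mode: [13]

Mean=82/7, Median=13, Mode=13


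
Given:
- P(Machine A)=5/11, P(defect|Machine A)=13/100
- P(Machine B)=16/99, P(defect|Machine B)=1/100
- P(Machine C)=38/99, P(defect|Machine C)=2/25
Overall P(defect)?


P(B) = Σ P(B|Aᵢ)×P(Aᵢ)
  13/100×5/11 = 13/220
  1/100×16/99 = 4/2475
  2/25×38/99 = 76/2475
Sum = 181/1980

P(defect) = 181/1980 ≈ 9.14%


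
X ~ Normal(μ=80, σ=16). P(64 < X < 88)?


z₁=(64-80)/16=-1.0, z₂=(88-80)/16=0.5
P = Φ(0.5) - Φ(-1.0) = 0.691462 - 0.158655 = 0.532807 ≈ 0.5328

P(64 < X < 88) ≈ 0.5328


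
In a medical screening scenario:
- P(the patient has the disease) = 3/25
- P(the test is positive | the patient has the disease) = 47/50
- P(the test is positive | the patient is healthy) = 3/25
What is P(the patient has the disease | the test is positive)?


Using Bayes' theorem:
P(A|B) = P(B|A)·P(A) / P(B)

P(the test is positive) = 47/50 × 3/25 + 3/25 × 22/25
= 141/1250 + 66/625 = 273/1250

P(the patient has the disease|the test is positive) = (141/1250) / (273/1250) = 47/91

P(the patient has the disease|the test is positive) = 47/91 ≈ 51.65%


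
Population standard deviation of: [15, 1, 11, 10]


Mean = 37/4
  (15-37/4)²=529/16
  (1-37/4)²=1089/16
  (11-37/4)²=49/16
  (10-37/4)²=9/16
Σ(x-μ)² = 419/4
σ² = (419/4)/4 = 419/16

σ = √(419/16) ≈ 5.1174


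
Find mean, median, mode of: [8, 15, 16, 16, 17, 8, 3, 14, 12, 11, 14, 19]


Sorted: [3, 8, 8, 11, 12, 14, 14, 15, 16, 16, 17, 19]
Mean = 153/12 = 51/4
Median = 14
Freq: {8: 2, 15: 1, 16: 2, 17: 1, 3: 1, 14: 2, 12: 1, 11: 1, 19: 1}
Mode: [8, 14, 16]

Mean=51/4, Median=14, Mode=[8, 14, 16]


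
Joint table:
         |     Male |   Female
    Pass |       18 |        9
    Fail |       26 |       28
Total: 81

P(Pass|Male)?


P(Pass|Male) = 18/(18+26) = 18/44 = 9/22

P = 9/22 ≈ 40.91%


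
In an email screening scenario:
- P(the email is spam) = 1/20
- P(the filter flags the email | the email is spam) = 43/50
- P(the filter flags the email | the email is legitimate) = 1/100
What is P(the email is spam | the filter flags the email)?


Using Bayes' theorem:
P(A|B) = P(B|A)·P(A) / P(B)

P(the filter flags the email) = 43/50 × 1/20 + 1/100 × 19/20
= 43/1000 + 19/2000 = 21/400

P(the email is spam|the filter flags the email) = (43/1000) / (21/400) = 86/105

P(the email is spam|the filter flags the email) = 86/105 ≈ 81.90%


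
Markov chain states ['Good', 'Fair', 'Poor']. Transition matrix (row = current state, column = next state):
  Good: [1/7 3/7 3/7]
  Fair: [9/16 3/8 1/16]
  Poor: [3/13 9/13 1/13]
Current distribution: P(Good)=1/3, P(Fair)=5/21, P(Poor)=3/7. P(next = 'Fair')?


P(next=Fair) = Σᵢ P(now=i)×P(i→Fair)
= 1/3×3/7 + 5/21×3/8 + 3/7×9/13
= 1/7 + 5/56 + 27/91 = 55/104

P = 55/104 ≈ 0.5288


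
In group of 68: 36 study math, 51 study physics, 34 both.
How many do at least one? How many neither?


|A∪B| = 36+51-34 = 53
Neither = 68-53 = 15

At least one: 53; Neither: 15


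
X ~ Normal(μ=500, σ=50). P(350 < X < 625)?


z₁=(350-500)/50=-3.0, z₂=(625-500)/50=2.5
P = Φ(2.5) - Φ(-3.0) = 0.993790 - 0.001350 = 0.992440 ≈ 0.9924

P(350 < X < 625) ≈ 0.9924


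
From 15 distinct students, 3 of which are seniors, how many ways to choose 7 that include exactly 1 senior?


Choose 1 of the 3 seniors and 6 of the other 12 students:
C(3,1)×C(12,6) = 3×924 = 2772

2772


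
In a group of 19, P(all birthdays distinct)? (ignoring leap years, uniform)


P(all different) = Π(365-i)/365 for i=0..18
= (365/365)×(364/365)×...×(347/365)
= 0.620881

P ≈ 0.6209 ≈ 62.09%


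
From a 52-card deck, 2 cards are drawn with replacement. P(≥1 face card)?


P(not a face card) = 40/52 = 10/13
P(none in 2 draws) = (10/13)^2 = 100/169
P(≥1 face card) = 1 - 100/169 = 69/169

P = 69/169 ≈ 40.83%


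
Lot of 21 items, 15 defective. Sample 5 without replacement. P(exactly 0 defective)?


Hypergeometric: C(15,0)×C(6,5)/C(21,5)
= 1×6/20349 = 2/6783

P(X=0) = 2/6783 ≈ 0.03%


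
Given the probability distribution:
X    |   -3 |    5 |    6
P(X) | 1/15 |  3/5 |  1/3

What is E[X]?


E[X] = Σ x·P(X=x)
= (-3)×(1/15) + (5)×(3/5) + (6)×(1/3)
= 24/5

E[X] = 24/5


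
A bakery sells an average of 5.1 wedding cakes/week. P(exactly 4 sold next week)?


Poisson(λ=5.1): P(X=4) = e^(-λ)×λ^k/k!
= e^(-5.1) × 5.1^4 / 4!
≈ 0.006096746566 × 676.5201 / 24 ≈ 0.171857

P(X=4) ≈ 0.171857 ≈ 17.19%


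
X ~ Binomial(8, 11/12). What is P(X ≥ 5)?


P(X ≥ 5) = Σ P(X=i) for i=5..8
P(X=5) = 1127357/53747712
P(X=6) = 12400927/107495424
P(X=7) = 19487171/53747712
P(X=8) = 214358881/429981696
Sum = 428878813/429981696

P(X ≥ 5) = 428878813/429981696 ≈ 99.74%


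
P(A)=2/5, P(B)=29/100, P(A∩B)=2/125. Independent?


P(A)×P(B) = 29/250
P(A∩B) = 2/125
Not equal → NOT independent

No, not independent


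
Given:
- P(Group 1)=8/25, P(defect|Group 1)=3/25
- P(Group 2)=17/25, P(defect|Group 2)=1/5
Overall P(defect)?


P(B) = Σ P(B|Aᵢ)×P(Aᵢ)
  3/25×8/25 = 24/625
  1/5×17/25 = 17/125
Sum = 109/625

P(defect) = 109/625 ≈ 17.44%


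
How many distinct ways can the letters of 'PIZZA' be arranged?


Letters: 5, freq: {'P': 1, 'I': 1, 'Z': 2, 'A': 1}
5!/(1!×1!×2!×1!) = 120/2 = 60

60


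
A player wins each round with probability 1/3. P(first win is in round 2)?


Geometric: P(X=2) = (1-p)^(k-1)×p = (2/3)^1×1/3 = 2/9

P(X=2) = 2/9 ≈ 22.22%


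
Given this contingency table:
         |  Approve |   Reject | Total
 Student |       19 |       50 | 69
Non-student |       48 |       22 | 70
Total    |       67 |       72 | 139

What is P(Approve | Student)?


P(Approve | Student) = 19/(19+50) = 19/69

P(Approve|Student) = 19/69 ≈ 27.54%


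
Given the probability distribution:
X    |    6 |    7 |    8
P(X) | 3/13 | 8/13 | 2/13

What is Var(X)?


E[X] = 90/13
E[X²] = 628/13
Var(X) = E[X²] - (E[X])² = 628/13 - 8100/169 = 64/169

Var(X) = 64/169 ≈ 0.3787


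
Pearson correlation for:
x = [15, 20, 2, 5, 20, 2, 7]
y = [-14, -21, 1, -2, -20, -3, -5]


n=7, Σx=71, Σy=-64, Σxy=-1079, Σx²=1107, Σy²=1076
r = (7×(-1079) - 71×(-64))/√((7×1107 - 71²)(7×1076 - (-64)²))
= -3009/√(2708×3436) = -3009/√9304688 ≈ -3009/3050.3587 ≈ -0.9864

r ≈ -0.9864


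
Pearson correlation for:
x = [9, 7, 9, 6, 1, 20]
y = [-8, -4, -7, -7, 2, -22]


n=6, Σx=52, Σy=-46, Σxy=-643, Σx²=648, Σy²=666
r = (6×(-643) - 52×(-46))/√((6×648 - 52²)(6×666 - (-46)²))
= -1466/√(1184×1880) = -1466/√2225920 ≈ -1466/1491.9517 ≈ -0.9826

r ≈ -0.9826


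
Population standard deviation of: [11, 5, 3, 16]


Mean = 35/4
  (11-35/4)²=81/16
  (5-35/4)²=225/16
  (3-35/4)²=529/16
  (16-35/4)²=841/16
Σ(x-μ)² = 419/4
σ² = (419/4)/4 = 419/16

σ = √(419/16) ≈ 5.1174


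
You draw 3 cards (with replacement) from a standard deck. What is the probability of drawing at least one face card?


P(not a face card) = 40/52 = 10/13
P(none in 3 draws) = (10/13)^3 = 1000/2197
P(≥1 face card) = 1 - 1000/2197 = 1197/2197

P = 1197/2197 ≈ 54.48%


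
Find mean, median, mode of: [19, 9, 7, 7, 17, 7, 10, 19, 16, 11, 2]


Sorted: [2, 7, 7, 7, 9, 10, 11, 16, 17, 19, 19]
Mean = 124/11
Median = 10
Freq: {19: 2, 9: 1, 7: 3, 17: 1, 10: 1, 16: 1, 11: 1, 2: 1}
Mode: [7]

Mean=124/11, Median=10, Mode=7


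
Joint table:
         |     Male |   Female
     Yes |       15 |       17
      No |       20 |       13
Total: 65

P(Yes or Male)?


P(Yes∨Male) = P(Yes) + P(Male) - P(Yes∧Male)
= (32 + 35 - 15)/65 = 52/65 = 4/5

P = 4/5 ≈ 80.00%


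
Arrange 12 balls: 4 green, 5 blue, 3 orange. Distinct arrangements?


12!/(4!×5!×3!) = 27720

27720


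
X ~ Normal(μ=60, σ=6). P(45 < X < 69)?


z₁=(45-60)/6=-2.5, z₂=(69-60)/6=1.5
P = Φ(1.5) - Φ(-2.5) = 0.933193 - 0.006210 = 0.926983 ≈ 0.9270

P(45 < X < 69) ≈ 0.9270


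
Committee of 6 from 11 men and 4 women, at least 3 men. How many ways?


Count by #men:
  3M,3W: C(11,3)×C(4,3)=660
  4M,2W: C(11,4)×C(4,2)=1980
  5M,1W: C(11,5)×C(4,1)=1848
  6M,0W: C(11,6)×C(4,0)=462
Total = 4950

4950


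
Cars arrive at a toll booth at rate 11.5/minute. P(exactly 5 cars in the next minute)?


Poisson(λ=11.5): P(X=5) = e^(-λ)×λ^k/k!
= e^(-11.5) × 11.5^5 / 5!
≈ 1.01300936e-05 × 201135.71875 / 120 ≈ 0.016979

P(X=5) ≈ 0.016979 ≈ 1.70%


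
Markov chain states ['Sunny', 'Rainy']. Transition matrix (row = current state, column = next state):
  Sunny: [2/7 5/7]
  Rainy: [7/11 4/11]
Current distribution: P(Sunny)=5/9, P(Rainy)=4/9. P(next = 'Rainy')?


P(next=Rainy) = Σᵢ P(now=i)×P(i→Rainy)
= 5/9×5/7 + 4/9×4/11
= 25/63 + 16/99 = 43/77

P = 43/77 ≈ 0.5584


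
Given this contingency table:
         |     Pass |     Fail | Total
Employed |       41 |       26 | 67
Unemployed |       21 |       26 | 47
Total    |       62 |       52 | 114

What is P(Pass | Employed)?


P(Pass | Employed) = 41/(41+26) = 41/67

P(Pass|Employed) = 41/67 ≈ 61.19%


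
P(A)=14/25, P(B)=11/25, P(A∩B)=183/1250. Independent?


P(A)×P(B) = 154/625
P(A∩B) = 183/1250
Not equal → NOT independent

No, not independent


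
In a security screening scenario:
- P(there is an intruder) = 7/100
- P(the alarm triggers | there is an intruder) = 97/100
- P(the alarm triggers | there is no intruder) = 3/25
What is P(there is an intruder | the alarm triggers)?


Using Bayes' theorem:
P(A|B) = P(B|A)·P(A) / P(B)

P(the alarm triggers) = 97/100 × 7/100 + 3/25 × 93/100
= 679/10000 + 279/2500 = 359/2000

P(there is an intruder|the alarm triggers) = (679/10000) / (359/2000) = 679/1795

P(there is an intruder|the alarm triggers) = 679/1795 ≈ 37.83%


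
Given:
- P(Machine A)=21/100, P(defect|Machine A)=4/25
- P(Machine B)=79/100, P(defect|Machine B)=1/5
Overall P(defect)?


P(B) = Σ P(B|Aᵢ)×P(Aᵢ)
  4/25×21/100 = 21/625
  1/5×79/100 = 79/500
Sum = 479/2500

P(defect) = 479/2500 ≈ 19.16%
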